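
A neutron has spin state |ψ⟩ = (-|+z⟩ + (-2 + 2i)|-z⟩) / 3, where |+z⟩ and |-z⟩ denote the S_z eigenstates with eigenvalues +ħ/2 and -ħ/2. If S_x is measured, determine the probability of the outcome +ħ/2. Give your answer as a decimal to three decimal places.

|+x⟩ = (|+z⟩ + |-z⟩)/√2, so ⟨+x|ψ⟩ = (-3 + 2i) / (√2·3).
P = |-3 + 2i|² / 18 = 13/18.

0.722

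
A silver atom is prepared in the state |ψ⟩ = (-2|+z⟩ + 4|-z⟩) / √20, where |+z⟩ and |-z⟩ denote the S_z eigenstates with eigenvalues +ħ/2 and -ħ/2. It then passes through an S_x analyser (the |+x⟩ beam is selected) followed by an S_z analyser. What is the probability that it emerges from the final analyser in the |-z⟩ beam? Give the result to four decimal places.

0.0500

First analyser (S_x): P(|+x⟩) = |⟨+x|ψ⟩|² = 4/40.
After stage 1 the state is |+x⟩; P(|-z⟩) = |⟨-z|+x⟩|² = 1/2.
Joint probability = 4/40 × 1/2 = 0.0500.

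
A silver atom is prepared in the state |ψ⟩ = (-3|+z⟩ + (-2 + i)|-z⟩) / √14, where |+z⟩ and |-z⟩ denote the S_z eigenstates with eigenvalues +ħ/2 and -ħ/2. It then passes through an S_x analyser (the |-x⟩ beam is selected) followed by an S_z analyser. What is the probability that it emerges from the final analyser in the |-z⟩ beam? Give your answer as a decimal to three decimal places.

First analyser (S_x): P(|-x⟩) = |⟨-x|ψ⟩|² = 2/28.
After stage 1 the state is |-x⟩; P(|-z⟩) = |⟨-z|-x⟩|² = 1/2.
Joint probability = 2/28 × 1/2 = 0.036.

0.036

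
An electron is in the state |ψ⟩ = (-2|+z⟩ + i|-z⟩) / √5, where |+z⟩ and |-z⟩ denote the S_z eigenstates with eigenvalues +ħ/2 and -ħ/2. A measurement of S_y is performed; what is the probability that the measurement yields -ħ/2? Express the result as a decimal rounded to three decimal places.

0.900

|-y⟩ = (|+z⟩ - i|-z⟩)/√2, so ⟨-y|ψ⟩ = (-3) / (√2·√5).
P = |-3|² / 10 = 9/10.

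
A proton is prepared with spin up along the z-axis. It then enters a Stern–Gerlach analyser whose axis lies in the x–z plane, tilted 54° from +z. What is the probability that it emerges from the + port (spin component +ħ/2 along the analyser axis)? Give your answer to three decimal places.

For spin-½, the probability of finding spin-up along an axis at angle θ to the initial spin direction is cos²(θ/2); spin-down is sin²(θ/2).
θ = 54°, so P = cos²(27°) ≈ 0.794.

0.794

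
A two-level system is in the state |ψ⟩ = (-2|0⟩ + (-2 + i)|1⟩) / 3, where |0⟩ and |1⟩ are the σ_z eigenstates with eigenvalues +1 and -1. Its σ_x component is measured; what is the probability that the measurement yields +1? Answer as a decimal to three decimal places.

0.944

|+x⟩ = (|0⟩ + |1⟩)/√2, so ⟨+x|ψ⟩ = (-4 + i) / (√2·3).
P = |-4 + i|² / 18 = 17/18.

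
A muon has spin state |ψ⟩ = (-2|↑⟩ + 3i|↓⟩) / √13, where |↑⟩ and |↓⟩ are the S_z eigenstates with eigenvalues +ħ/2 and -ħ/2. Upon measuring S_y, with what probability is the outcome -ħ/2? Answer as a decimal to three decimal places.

0.962

|-y⟩ = (|↑⟩ - i|↓⟩)/√2, so ⟨-y|ψ⟩ = (-5) / (√2·√13).
P = |-5|² / 26 = 25/26.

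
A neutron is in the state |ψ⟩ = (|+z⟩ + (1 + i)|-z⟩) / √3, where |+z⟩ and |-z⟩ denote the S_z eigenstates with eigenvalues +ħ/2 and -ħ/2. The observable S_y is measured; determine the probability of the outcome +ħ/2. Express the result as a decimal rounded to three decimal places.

0.833

|+y⟩ = (|+z⟩ + i|-z⟩)/√2, so ⟨+y|ψ⟩ = (2 - i) / (√2·√3).
P = |2 - i|² / 6 = 5/6.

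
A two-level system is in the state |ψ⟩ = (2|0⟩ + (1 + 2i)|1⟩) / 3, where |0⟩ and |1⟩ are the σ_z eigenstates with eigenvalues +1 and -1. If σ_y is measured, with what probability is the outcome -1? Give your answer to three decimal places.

|-y⟩ = (|0⟩ - i|1⟩)/√2, so ⟨-y|ψ⟩ = (i) / (√2·3).
P = |i|² / 18 = 1/18.

0.056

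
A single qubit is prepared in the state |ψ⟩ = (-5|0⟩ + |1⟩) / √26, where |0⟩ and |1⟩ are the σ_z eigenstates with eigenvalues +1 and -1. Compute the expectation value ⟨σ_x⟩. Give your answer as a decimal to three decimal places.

⟨σ_x⟩ = 2 Re(a* b)/(|a|²+|b|²) with a = -5, b = 1.
a* b = -5, so ⟨σ_x⟩ = -10/26.

-0.385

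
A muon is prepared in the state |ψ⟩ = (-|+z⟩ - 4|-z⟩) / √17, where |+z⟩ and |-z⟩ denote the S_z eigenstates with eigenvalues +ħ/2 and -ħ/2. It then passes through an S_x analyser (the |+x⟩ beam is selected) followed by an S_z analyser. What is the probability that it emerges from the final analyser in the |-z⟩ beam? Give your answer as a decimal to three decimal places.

0.368

First analyser (S_x): P(|+x⟩) = |⟨+x|ψ⟩|² = 25/34.
After stage 1 the state is |+x⟩; P(|-z⟩) = |⟨-z|+x⟩|² = 1/2.
Joint probability = 25/34 × 1/2 = 0.368.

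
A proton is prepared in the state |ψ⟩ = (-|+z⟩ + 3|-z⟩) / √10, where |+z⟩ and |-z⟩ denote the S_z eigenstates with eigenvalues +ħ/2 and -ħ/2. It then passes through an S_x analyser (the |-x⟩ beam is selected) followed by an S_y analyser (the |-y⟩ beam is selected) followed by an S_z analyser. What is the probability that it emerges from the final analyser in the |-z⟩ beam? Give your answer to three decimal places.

0.200

First analyser (S_x): P(|-x⟩) = |⟨-x|ψ⟩|² = 16/20.
After stage 1 the state is |-x⟩; P(|-y⟩) = |⟨-y|-x⟩|² = 1/2.
After stage 2 the state is |-y⟩; P(|-z⟩) = |⟨-z|-y⟩|² = 1/2.
Joint probability = 16/20 × 1/2 × 1/2 = 0.200.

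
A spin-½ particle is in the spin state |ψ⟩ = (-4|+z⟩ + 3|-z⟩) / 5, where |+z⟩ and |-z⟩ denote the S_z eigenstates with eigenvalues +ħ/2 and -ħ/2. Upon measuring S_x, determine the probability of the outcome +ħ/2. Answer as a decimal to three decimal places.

|+x⟩ = (|+z⟩ + |-z⟩)/√2, so ⟨+x|ψ⟩ = (-1) / (√2·5).
P = |-1|² / 50 = 1/50.

0.020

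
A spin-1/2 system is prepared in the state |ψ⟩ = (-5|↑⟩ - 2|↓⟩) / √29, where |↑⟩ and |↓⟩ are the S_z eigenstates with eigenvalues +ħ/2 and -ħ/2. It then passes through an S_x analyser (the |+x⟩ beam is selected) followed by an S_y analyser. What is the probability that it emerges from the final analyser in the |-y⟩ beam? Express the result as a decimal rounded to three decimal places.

0.422

First analyser (S_x): P(|+x⟩) = |⟨+x|ψ⟩|² = 49/58.
After stage 1 the state is |+x⟩; P(|-y⟩) = |⟨-y|+x⟩|² = 1/2.
Joint probability = 49/58 × 1/2 = 0.422.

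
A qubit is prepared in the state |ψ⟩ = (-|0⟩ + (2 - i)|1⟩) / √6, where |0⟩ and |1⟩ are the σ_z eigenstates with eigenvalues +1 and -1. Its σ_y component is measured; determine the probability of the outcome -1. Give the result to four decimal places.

|-y⟩ = (|0⟩ - i|1⟩)/√2, so ⟨-y|ψ⟩ = (2i) / (√2·√6).
P = |2i|² / 12 = 4/12.

0.3333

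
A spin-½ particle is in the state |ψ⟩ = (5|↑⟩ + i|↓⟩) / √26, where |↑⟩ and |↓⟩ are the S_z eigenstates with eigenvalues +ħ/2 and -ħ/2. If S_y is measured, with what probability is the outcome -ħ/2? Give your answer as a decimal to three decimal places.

0.308

|-y⟩ = (|↑⟩ - i|↓⟩)/√2, so ⟨-y|ψ⟩ = (4) / (√2·√26).
P = |4|² / 52 = 16/52.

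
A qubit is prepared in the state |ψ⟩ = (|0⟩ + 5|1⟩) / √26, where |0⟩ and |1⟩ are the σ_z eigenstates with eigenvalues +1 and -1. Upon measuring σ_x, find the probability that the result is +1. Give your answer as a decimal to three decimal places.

|+x⟩ = (|0⟩ + |1⟩)/√2, so ⟨+x|ψ⟩ = (6) / (√2·√26).
P = |6|² / 52 = 36/52.

0.692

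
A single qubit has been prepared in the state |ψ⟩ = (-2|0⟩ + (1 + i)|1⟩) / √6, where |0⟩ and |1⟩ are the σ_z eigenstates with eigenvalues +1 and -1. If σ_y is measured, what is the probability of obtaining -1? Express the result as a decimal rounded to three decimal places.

0.833

|-y⟩ = (|0⟩ - i|1⟩)/√2, so ⟨-y|ψ⟩ = (-3 + i) / (√2·√6).
P = |-3 + i|² / 12 = 10/12.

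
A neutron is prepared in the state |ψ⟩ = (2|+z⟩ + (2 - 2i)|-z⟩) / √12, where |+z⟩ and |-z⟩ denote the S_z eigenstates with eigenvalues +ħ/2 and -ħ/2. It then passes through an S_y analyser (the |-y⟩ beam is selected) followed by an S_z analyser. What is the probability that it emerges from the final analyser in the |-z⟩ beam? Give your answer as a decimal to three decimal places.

0.417

First analyser (S_y): P(|-y⟩) = |⟨-y|ψ⟩|² = 20/24.
After stage 1 the state is |-y⟩; P(|-z⟩) = |⟨-z|-y⟩|² = 1/2.
Joint probability = 20/24 × 1/2 = 0.417.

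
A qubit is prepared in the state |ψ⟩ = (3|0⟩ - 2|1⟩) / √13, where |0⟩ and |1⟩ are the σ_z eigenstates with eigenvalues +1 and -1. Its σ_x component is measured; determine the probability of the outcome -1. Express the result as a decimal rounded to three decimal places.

0.962

|-x⟩ = (|0⟩ - |1⟩)/√2, so ⟨-x|ψ⟩ = (5) / (√2·√13).
P = |5|² / 26 = 25/26.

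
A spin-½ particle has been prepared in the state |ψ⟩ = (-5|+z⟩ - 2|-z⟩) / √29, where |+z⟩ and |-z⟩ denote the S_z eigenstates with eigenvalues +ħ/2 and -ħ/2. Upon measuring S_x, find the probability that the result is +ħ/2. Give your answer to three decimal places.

0.845

|+x⟩ = (|+z⟩ + |-z⟩)/√2, so ⟨+x|ψ⟩ = (-7) / (√2·√29).
P = |-7|² / 58 = 49/58.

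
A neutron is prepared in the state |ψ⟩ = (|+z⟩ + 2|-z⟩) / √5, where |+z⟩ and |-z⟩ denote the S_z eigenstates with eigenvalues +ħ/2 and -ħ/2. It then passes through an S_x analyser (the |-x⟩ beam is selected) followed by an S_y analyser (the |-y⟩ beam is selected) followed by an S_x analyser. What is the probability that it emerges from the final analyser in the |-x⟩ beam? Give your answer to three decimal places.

First analyser (S_x): P(|-x⟩) = |⟨-x|ψ⟩|² = 1/10.
After stage 1 the state is |-x⟩; P(|-y⟩) = |⟨-y|-x⟩|² = 1/2.
After stage 2 the state is |-y⟩; P(|-x⟩) = |⟨-x|-y⟩|² = 1/2.
Joint probability = 1/10 × 1/2 × 1/2 = 0.025.

0.025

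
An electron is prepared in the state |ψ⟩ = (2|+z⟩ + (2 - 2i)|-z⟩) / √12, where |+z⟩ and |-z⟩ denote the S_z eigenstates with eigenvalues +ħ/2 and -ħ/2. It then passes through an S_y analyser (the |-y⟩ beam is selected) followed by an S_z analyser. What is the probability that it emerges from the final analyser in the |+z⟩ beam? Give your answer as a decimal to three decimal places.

0.417

First analyser (S_y): P(|-y⟩) = |⟨-y|ψ⟩|² = 20/24.
After stage 1 the state is |-y⟩; P(|+z⟩) = |⟨+z|-y⟩|² = 1/2.
Joint probability = 20/24 × 1/2 = 0.417.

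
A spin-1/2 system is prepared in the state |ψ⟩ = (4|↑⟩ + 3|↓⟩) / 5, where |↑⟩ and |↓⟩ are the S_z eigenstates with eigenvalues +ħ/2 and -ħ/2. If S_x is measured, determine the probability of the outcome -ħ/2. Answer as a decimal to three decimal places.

|-x⟩ = (|↑⟩ - |↓⟩)/√2, so ⟨-x|ψ⟩ = (1) / (√2·5).
P = |1|² / 50 = 1/50.

0.020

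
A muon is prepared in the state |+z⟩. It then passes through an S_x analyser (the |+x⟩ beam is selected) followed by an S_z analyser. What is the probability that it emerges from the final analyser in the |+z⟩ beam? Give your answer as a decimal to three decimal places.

First analyser (S_x): from |+z⟩, P(|+x⟩) = 1/2.
After stage 1 the state is |+x⟩; P(|+z⟩) = |⟨+z|+x⟩|² = 1/2.
Joint probability = 1/2 × 1/2 = 0.250.

0.250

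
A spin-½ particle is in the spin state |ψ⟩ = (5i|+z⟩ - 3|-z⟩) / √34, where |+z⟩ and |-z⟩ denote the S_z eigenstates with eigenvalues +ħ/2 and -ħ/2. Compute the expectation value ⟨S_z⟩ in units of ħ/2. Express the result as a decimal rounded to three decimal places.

⟨σ_z⟩ = |a|² - |b|² divided by |a|²+|b|², with a, b the |+z⟩, |-z⟩ amplitudes.
= (25 - 9)/34 = 16/34.
⟨S_z⟩ = (ħ/2)·⟨σ_z⟩.

0.471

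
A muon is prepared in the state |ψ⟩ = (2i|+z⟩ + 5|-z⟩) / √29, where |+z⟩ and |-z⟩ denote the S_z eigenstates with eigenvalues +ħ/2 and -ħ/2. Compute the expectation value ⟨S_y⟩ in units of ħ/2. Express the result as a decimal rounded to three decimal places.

-0.690

⟨σ_y⟩ = 2 Im(a* b)/(|a|²+|b|²) with a = 2i, b = 5.
a* b = -10i, so ⟨σ_y⟩ = -20/29.
⟨S_y⟩ = (ħ/2)·⟨σ_y⟩.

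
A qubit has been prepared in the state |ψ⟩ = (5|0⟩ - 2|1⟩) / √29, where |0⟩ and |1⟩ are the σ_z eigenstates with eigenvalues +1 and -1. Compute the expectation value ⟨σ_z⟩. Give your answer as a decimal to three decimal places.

0.724

⟨σ_z⟩ = |a|² - |b|² divided by |a|²+|b|², with a, b the |0⟩, |1⟩ amplitudes.
= (25 - 4)/29 = 21/29.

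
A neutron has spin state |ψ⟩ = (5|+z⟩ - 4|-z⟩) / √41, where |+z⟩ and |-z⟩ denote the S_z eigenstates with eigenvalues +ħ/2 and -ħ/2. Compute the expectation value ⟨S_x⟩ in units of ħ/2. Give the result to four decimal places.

-0.9756

⟨σ_x⟩ = 2 Re(a* b)/(|a|²+|b|²) with a = 5, b = -4.
a* b = -20, so ⟨σ_x⟩ = -40/41.
⟨S_x⟩ = (ħ/2)·⟨σ_x⟩.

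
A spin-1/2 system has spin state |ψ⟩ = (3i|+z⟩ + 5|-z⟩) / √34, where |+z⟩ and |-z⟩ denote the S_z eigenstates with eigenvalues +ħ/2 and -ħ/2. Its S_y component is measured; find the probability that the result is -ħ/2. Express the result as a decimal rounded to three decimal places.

0.941

|-y⟩ = (|+z⟩ - i|-z⟩)/√2, so ⟨-y|ψ⟩ = (8i) / (√2·√34).
P = |8i|² / 68 = 64/68.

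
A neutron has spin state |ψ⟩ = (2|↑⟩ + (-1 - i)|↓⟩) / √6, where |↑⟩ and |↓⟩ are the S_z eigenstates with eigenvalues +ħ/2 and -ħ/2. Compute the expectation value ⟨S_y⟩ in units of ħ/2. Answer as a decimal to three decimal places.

⟨σ_y⟩ = 2 Im(a* b)/(|a|²+|b|²) with a = 2, b = (-1 - i).
a* b = (-2 - 2i), so ⟨σ_y⟩ = -4/6.
⟨S_y⟩ = (ħ/2)·⟨σ_y⟩.

-0.667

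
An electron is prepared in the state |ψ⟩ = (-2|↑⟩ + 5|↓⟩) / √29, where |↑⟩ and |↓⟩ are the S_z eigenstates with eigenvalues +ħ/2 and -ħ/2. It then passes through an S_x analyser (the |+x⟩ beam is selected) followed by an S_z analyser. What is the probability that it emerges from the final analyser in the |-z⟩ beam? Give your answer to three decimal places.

0.078

First analyser (S_x): P(|+x⟩) = |⟨+x|ψ⟩|² = 9/58.
After stage 1 the state is |+x⟩; P(|-z⟩) = |⟨-z|+x⟩|² = 1/2.
Joint probability = 9/58 × 1/2 = 0.078.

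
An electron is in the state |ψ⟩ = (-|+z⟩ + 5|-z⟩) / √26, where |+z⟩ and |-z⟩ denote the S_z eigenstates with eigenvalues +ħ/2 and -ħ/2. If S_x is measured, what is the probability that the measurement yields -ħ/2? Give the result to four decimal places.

0.6923

|-x⟩ = (|+z⟩ - |-z⟩)/√2, so ⟨-x|ψ⟩ = (-6) / (√2·√26).
P = |-6|² / 52 = 36/52.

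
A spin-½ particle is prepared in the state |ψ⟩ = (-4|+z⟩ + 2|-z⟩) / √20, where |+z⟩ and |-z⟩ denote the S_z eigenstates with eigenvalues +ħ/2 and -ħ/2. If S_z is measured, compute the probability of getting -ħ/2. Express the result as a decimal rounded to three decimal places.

0.200

The -ħ/2 outcome corresponds to |-z⟩. Its amplitude in |ψ⟩ is 2/√20.
P = |2|² / 20 = 4/20.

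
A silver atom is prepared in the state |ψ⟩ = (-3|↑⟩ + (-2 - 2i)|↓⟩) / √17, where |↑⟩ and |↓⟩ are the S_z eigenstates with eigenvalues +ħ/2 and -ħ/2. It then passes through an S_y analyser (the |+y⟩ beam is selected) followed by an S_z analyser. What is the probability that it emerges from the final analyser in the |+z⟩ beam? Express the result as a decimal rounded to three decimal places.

First analyser (S_y): P(|+y⟩) = |⟨+y|ψ⟩|² = 29/34.
After stage 1 the state is |+y⟩; P(|+z⟩) = |⟨+z|+y⟩|² = 1/2.
Joint probability = 29/34 × 1/2 = 0.426.

0.426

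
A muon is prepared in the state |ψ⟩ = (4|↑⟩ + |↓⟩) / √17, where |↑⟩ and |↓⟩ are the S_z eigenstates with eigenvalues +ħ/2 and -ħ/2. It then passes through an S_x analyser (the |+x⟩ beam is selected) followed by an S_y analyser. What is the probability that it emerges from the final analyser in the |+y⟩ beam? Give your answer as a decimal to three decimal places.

First analyser (S_x): P(|+x⟩) = |⟨+x|ψ⟩|² = 25/34.
After stage 1 the state is |+x⟩; P(|+y⟩) = |⟨+y|+x⟩|² = 1/2.
Joint probability = 25/34 × 1/2 = 0.368.

0.368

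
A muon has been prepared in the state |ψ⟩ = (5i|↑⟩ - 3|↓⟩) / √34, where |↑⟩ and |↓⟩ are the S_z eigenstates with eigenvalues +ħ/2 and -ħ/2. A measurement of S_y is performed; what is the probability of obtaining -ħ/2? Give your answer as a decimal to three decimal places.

0.059

|-y⟩ = (|↑⟩ - i|↓⟩)/√2, so ⟨-y|ψ⟩ = (2i) / (√2·√34).
P = |2i|² / 68 = 4/68.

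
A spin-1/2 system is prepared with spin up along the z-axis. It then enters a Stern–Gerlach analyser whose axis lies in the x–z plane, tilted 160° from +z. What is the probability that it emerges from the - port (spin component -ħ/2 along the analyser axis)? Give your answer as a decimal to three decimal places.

0.970

For spin-½, the probability of finding spin-up along an axis at angle θ to the initial spin direction is cos²(θ/2); spin-down is sin²(θ/2).
θ = 160°, so P = sin²(80°) ≈ 0.970.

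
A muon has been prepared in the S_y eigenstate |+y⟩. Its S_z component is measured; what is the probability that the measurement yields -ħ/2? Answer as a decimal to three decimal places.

In the S_z basis, |+y⟩ = (|↑⟩ + i|↓⟩)/√2 and |-z⟩ = |↓⟩.
|⟨-z|+y⟩|² = 1/2.

0.500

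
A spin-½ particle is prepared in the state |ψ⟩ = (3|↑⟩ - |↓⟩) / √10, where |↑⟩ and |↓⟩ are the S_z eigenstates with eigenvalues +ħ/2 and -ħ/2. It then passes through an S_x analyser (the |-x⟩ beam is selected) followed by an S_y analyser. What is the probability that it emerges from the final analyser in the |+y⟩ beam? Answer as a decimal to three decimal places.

0.400

First analyser (S_x): P(|-x⟩) = |⟨-x|ψ⟩|² = 16/20.
After stage 1 the state is |-x⟩; P(|+y⟩) = |⟨+y|-x⟩|² = 1/2.
Joint probability = 16/20 × 1/2 = 0.400.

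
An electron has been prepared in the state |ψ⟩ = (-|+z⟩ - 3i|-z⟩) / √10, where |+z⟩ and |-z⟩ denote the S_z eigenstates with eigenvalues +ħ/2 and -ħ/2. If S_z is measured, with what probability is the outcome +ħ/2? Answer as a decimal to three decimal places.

0.100

The +ħ/2 outcome corresponds to |+z⟩. Its amplitude in |ψ⟩ is -1/√10.
P = |-1|² / 10 = 1/10.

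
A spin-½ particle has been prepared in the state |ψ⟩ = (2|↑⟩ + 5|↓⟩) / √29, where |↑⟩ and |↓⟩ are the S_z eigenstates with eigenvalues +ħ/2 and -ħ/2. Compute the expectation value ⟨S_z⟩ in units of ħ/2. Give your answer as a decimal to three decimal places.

-0.724

⟨σ_z⟩ = |a|² - |b|² divided by |a|²+|b|², with a, b the |↑⟩, |↓⟩ amplitudes.
= (4 - 25)/29 = -21/29.
⟨S_z⟩ = (ħ/2)·⟨σ_z⟩.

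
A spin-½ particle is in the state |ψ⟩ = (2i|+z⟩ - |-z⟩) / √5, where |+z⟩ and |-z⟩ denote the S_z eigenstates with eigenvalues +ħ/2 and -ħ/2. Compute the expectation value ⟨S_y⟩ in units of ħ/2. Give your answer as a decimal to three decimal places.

0.800

⟨σ_y⟩ = 2 Im(a* b)/(|a|²+|b|²) with a = 2i, b = -1.
a* b = 2i, so ⟨σ_y⟩ = 4/5.
⟨S_y⟩ = (ħ/2)·⟨σ_y⟩.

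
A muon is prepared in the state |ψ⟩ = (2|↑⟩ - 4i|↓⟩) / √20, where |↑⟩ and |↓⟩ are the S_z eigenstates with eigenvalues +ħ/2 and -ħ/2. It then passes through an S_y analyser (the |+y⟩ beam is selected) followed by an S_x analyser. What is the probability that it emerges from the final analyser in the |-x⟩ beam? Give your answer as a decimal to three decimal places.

First analyser (S_y): P(|+y⟩) = |⟨+y|ψ⟩|² = 4/40.
After stage 1 the state is |+y⟩; P(|-x⟩) = |⟨-x|+y⟩|² = 1/2.
Joint probability = 4/40 × 1/2 = 0.050.

0.050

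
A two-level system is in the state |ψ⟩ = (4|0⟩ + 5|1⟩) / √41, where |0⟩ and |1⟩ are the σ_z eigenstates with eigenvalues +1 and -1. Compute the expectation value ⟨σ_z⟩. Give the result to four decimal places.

-0.2195

⟨σ_z⟩ = |a|² - |b|² divided by |a|²+|b|², with a, b the |0⟩, |1⟩ amplitudes.
= (16 - 25)/41 = -9/41.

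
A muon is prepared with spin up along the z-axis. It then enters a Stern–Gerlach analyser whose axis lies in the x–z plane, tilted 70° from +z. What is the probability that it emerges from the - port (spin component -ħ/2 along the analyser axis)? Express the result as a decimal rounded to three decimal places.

0.329

For spin-½, the probability of finding spin-up along an axis at angle θ to the initial spin direction is cos²(θ/2); spin-down is sin²(θ/2).
θ = 70°, so P = sin²(35°) ≈ 0.329.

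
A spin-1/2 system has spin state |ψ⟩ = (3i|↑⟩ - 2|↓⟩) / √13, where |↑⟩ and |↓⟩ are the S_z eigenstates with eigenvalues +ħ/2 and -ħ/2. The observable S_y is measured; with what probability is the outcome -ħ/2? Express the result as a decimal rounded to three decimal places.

0.038

|-y⟩ = (|↑⟩ - i|↓⟩)/√2, so ⟨-y|ψ⟩ = (i) / (√2·√13).
P = |i|² / 26 = 1/26.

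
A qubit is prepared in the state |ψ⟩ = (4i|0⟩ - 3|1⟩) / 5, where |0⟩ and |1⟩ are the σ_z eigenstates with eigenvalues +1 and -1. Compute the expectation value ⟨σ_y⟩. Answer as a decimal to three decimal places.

0.960

⟨σ_y⟩ = 2 Im(a* b)/(|a|²+|b|²) with a = 4i, b = -3.
a* b = 12i, so ⟨σ_y⟩ = 24/25.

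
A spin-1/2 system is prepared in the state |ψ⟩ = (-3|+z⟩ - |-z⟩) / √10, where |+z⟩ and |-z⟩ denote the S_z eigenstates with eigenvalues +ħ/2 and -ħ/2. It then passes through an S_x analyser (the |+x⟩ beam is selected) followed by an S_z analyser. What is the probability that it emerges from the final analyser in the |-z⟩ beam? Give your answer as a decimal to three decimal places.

0.400

First analyser (S_x): P(|+x⟩) = |⟨+x|ψ⟩|² = 16/20.
After stage 1 the state is |+x⟩; P(|-z⟩) = |⟨-z|+x⟩|² = 1/2.
Joint probability = 16/20 × 1/2 = 0.400.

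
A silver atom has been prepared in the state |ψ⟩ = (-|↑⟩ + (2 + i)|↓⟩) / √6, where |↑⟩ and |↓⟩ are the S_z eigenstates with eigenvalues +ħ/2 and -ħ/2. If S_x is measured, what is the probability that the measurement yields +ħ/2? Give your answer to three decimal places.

0.167

|+x⟩ = (|↑⟩ + |↓⟩)/√2, so ⟨+x|ψ⟩ = (1 + i) / (√2·√6).
P = |1 + i|² / 12 = 2/12.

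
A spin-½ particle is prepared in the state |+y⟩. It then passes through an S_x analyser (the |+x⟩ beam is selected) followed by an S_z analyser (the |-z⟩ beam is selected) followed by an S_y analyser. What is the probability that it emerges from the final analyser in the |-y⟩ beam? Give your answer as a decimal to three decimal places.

First analyser (S_x): from |+y⟩, P(|+x⟩) = 1/2.
After stage 1 the state is |+x⟩; P(|-z⟩) = |⟨-z|+x⟩|² = 1/2.
After stage 2 the state is |-z⟩; P(|-y⟩) = |⟨-y|-z⟩|² = 1/2.
Joint probability = 1/2 × 1/2 × 1/2 = 0.125.

0.125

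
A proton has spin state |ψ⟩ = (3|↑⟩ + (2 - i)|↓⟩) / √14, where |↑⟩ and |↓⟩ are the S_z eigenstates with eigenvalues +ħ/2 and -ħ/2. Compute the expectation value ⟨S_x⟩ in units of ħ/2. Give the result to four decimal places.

0.8571

⟨σ_x⟩ = 2 Re(a* b)/(|a|²+|b|²) with a = 3, b = (2 - i).
a* b = (6 - 3i), so ⟨σ_x⟩ = 12/14.
⟨S_x⟩ = (ħ/2)·⟨σ_x⟩.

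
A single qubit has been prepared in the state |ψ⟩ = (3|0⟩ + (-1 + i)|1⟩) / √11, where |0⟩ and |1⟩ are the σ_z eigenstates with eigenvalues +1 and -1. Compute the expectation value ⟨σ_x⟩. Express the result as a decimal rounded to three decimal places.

-0.545

⟨σ_x⟩ = 2 Re(a* b)/(|a|²+|b|²) with a = 3, b = (-1 + i).
a* b = (-3 + 3i), so ⟨σ_x⟩ = -6/11.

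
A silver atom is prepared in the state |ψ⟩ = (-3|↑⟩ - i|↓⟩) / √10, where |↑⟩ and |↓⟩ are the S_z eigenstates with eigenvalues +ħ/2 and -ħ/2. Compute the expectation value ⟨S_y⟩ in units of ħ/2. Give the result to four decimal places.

0.6000

⟨σ_y⟩ = 2 Im(a* b)/(|a|²+|b|²) with a = -3, b = -i.
a* b = 3i, so ⟨σ_y⟩ = 6/10.
⟨S_y⟩ = (ħ/2)·⟨σ_y⟩.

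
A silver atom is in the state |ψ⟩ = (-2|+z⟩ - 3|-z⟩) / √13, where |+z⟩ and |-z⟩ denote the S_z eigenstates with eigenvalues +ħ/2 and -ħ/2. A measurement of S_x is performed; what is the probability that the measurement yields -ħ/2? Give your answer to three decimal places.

|-x⟩ = (|+z⟩ - |-z⟩)/√2, so ⟨-x|ψ⟩ = (1) / (√2·√13).
P = |1|² / 26 = 1/26.

0.038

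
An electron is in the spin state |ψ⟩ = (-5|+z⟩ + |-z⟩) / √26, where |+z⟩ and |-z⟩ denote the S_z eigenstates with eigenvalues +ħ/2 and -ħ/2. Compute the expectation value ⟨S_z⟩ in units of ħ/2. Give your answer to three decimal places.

0.923

⟨σ_z⟩ = |a|² - |b|² divided by |a|²+|b|², with a, b the |+z⟩, |-z⟩ amplitudes.
= (25 - 1)/26 = 24/26.
⟨S_z⟩ = (ħ/2)·⟨σ_z⟩.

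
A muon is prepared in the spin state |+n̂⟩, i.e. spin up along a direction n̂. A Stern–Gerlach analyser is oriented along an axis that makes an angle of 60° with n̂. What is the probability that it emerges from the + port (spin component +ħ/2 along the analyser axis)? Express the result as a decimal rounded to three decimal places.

For spin-½, the probability of finding spin-up along an axis at angle θ to the initial spin direction is cos²(θ/2); spin-down is sin²(θ/2).
θ = 60°, so P = cos²(30°) ≈ 0.750.

0.750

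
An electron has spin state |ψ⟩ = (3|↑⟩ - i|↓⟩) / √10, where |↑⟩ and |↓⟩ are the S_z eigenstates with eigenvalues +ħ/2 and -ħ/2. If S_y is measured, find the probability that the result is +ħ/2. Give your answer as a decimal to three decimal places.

|+y⟩ = (|↑⟩ + i|↓⟩)/√2, so ⟨+y|ψ⟩ = (2) / (√2·√10).
P = |2|² / 20 = 4/20.

0.200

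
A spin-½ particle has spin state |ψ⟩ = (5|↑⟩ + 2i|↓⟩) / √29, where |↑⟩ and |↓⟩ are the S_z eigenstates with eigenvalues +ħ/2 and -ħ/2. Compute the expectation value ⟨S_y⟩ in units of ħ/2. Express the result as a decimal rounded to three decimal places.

⟨σ_y⟩ = 2 Im(a* b)/(|a|²+|b|²) with a = 5, b = 2i.
a* b = 10i, so ⟨σ_y⟩ = 20/29.
⟨S_y⟩ = (ħ/2)·⟨σ_y⟩.

0.690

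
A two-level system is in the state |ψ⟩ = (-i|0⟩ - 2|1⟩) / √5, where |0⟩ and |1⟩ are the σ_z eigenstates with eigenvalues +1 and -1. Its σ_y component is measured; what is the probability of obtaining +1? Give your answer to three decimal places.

|+y⟩ = (|0⟩ + i|1⟩)/√2, so ⟨+y|ψ⟩ = (i) / (√2·√5).
P = |i|² / 10 = 1/10.

0.100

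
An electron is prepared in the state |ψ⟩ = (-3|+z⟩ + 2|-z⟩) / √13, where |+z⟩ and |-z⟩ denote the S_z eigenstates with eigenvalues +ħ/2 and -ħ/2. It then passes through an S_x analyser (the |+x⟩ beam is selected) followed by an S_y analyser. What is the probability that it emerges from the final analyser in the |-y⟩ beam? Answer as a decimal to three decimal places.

First analyser (S_x): P(|+x⟩) = |⟨+x|ψ⟩|² = 1/26.
After stage 1 the state is |+x⟩; P(|-y⟩) = |⟨-y|+x⟩|² = 1/2.
Joint probability = 1/26 × 1/2 = 0.019.

0.019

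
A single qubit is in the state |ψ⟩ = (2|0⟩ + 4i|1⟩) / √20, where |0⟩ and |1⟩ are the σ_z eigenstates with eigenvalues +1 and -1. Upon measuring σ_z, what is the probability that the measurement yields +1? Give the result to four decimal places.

0.2000

The +1 outcome corresponds to |0⟩. Its amplitude in |ψ⟩ is 2/√20.
P = |2|² / 20 = 4/20.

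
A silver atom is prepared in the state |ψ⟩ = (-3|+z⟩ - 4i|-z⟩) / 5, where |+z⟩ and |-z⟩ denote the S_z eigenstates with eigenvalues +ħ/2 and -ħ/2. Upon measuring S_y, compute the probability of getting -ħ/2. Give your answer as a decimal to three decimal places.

0.020

|-y⟩ = (|+z⟩ - i|-z⟩)/√2, so ⟨-y|ψ⟩ = (1) / (√2·5).
P = |1|² / 50 = 1/50.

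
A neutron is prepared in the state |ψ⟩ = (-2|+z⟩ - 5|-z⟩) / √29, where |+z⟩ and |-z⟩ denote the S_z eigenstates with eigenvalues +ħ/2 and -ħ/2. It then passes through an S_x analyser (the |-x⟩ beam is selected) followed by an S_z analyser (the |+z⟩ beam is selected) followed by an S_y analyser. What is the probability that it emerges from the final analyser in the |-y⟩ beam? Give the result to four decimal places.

First analyser (S_x): P(|-x⟩) = |⟨-x|ψ⟩|² = 9/58.
After stage 1 the state is |-x⟩; P(|+z⟩) = |⟨+z|-x⟩|² = 1/2.
After stage 2 the state is |+z⟩; P(|-y⟩) = |⟨-y|+z⟩|² = 1/2.
Joint probability = 9/58 × 1/2 × 1/2 = 0.0388.

0.0388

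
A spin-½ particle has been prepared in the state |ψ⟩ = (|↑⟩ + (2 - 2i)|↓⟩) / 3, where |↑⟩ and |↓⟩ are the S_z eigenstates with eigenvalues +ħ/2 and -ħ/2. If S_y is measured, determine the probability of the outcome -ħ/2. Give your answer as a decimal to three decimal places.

0.722

|-y⟩ = (|↑⟩ - i|↓⟩)/√2, so ⟨-y|ψ⟩ = (3 + 2i) / (√2·3).
P = |3 + 2i|² / 18 = 13/18.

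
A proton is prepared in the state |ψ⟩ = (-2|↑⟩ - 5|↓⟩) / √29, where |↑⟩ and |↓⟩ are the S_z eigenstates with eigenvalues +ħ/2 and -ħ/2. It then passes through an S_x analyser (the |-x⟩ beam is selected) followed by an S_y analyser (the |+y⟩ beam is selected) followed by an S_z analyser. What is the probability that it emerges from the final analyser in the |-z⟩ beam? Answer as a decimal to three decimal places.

0.039

First analyser (S_x): P(|-x⟩) = |⟨-x|ψ⟩|² = 9/58.
After stage 1 the state is |-x⟩; P(|+y⟩) = |⟨+y|-x⟩|² = 1/2.
After stage 2 the state is |+y⟩; P(|-z⟩) = |⟨-z|+y⟩|² = 1/2.
Joint probability = 9/58 × 1/2 × 1/2 = 0.039.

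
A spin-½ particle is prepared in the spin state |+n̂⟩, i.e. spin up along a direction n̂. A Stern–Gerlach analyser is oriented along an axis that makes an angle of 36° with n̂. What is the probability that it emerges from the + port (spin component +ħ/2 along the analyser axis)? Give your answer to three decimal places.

0.905

For spin-½, the probability of finding spin-up along an axis at angle θ to the initial spin direction is cos²(θ/2); spin-down is sin²(θ/2).
θ = 36°, so P = cos²(18°) ≈ 0.905.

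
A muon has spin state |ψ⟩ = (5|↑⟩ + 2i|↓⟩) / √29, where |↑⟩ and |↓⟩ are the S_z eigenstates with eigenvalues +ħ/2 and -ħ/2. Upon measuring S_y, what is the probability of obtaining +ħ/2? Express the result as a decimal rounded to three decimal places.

|+y⟩ = (|↑⟩ + i|↓⟩)/√2, so ⟨+y|ψ⟩ = (7) / (√2·√29).
P = |7|² / 58 = 49/58.

0.845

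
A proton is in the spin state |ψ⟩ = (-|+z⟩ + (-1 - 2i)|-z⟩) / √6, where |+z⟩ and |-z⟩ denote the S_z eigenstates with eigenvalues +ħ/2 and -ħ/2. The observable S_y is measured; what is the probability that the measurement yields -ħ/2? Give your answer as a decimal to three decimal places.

|-y⟩ = (|+z⟩ - i|-z⟩)/√2, so ⟨-y|ψ⟩ = (1 - i) / (√2·√6).
P = |1 - i|² / 12 = 2/12.

0.167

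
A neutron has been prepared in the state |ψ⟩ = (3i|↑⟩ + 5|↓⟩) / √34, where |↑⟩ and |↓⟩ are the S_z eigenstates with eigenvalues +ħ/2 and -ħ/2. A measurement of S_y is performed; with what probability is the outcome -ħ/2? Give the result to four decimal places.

|-y⟩ = (|↑⟩ - i|↓⟩)/√2, so ⟨-y|ψ⟩ = (8i) / (√2·√34).
P = |8i|² / 68 = 64/68.

0.9412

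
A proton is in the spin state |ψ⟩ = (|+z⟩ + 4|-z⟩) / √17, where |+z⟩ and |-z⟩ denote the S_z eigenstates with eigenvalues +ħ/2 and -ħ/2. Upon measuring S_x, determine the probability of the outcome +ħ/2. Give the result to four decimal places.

|+x⟩ = (|+z⟩ + |-z⟩)/√2, so ⟨+x|ψ⟩ = (5) / (√2·√17).
P = |5|² / 34 = 25/34.

0.7353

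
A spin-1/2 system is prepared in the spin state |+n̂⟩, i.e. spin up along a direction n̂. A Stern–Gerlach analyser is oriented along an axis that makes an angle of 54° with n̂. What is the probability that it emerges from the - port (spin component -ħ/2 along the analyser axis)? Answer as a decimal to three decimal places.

For spin-½, the probability of finding spin-up along an axis at angle θ to the initial spin direction is cos²(θ/2); spin-down is sin²(θ/2).
θ = 54°, so P = sin²(27°) ≈ 0.206.

0.206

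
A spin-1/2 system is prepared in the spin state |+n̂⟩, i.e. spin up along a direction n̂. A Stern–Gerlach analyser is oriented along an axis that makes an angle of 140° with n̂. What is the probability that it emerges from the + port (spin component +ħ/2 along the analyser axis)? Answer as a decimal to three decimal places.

0.117

For spin-½, the probability of finding spin-up along an axis at angle θ to the initial spin direction is cos²(θ/2); spin-down is sin²(θ/2).
θ = 140°, so P = cos²(70°) ≈ 0.117.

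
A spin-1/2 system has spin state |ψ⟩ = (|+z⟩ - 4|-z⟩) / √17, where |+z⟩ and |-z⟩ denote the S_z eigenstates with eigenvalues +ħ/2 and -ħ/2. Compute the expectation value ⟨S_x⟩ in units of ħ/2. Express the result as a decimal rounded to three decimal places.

-0.471

⟨σ_x⟩ = 2 Re(a* b)/(|a|²+|b|²) with a = 1, b = -4.
a* b = -4, so ⟨σ_x⟩ = -8/17.
⟨S_x⟩ = (ħ/2)·⟨σ_x⟩.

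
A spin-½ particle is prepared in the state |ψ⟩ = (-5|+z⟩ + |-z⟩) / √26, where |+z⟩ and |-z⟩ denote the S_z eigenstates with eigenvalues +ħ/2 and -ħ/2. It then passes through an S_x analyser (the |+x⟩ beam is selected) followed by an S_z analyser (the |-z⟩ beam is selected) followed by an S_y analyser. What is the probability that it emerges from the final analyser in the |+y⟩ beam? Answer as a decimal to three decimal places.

First analyser (S_x): P(|+x⟩) = |⟨+x|ψ⟩|² = 16/52.
After stage 1 the state is |+x⟩; P(|-z⟩) = |⟨-z|+x⟩|² = 1/2.
After stage 2 the state is |-z⟩; P(|+y⟩) = |⟨+y|-z⟩|² = 1/2.
Joint probability = 16/52 × 1/2 × 1/2 = 0.077.

0.077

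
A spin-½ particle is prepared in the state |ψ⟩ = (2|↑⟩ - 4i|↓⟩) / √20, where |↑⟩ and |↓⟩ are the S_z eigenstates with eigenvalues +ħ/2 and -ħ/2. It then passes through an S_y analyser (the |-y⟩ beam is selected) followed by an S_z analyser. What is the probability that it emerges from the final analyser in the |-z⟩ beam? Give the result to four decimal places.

0.4500

First analyser (S_y): P(|-y⟩) = |⟨-y|ψ⟩|² = 36/40.
After stage 1 the state is |-y⟩; P(|-z⟩) = |⟨-z|-y⟩|² = 1/2.
Joint probability = 36/40 × 1/2 = 0.4500.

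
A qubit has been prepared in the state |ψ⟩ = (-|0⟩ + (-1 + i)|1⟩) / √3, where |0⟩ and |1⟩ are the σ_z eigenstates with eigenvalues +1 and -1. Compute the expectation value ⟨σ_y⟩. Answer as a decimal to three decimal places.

-0.667

⟨σ_y⟩ = 2 Im(a* b)/(|a|²+|b|²) with a = -1, b = (-1 + i).
a* b = (1 - i), so ⟨σ_y⟩ = -2/3.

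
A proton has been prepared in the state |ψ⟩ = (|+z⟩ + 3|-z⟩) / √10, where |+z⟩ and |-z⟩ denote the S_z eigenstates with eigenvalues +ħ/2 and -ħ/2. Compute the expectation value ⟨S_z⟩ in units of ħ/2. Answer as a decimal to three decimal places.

-0.800

⟨σ_z⟩ = |a|² - |b|² divided by |a|²+|b|², with a, b the |+z⟩, |-z⟩ amplitudes.
= (1 - 9)/10 = -8/10.
⟨S_z⟩ = (ħ/2)·⟨σ_z⟩.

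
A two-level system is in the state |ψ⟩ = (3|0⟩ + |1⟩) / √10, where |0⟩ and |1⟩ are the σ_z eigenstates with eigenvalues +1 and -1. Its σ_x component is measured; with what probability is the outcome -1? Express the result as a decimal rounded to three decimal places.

|-x⟩ = (|0⟩ - |1⟩)/√2, so ⟨-x|ψ⟩ = (2) / (√2·√10).
P = |2|² / 20 = 4/20.

0.200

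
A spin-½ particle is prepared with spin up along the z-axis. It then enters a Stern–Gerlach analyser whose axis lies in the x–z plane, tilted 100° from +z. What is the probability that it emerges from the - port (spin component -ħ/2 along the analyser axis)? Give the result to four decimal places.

0.5868

For spin-½, the probability of finding spin-up along an axis at angle θ to the initial spin direction is cos²(θ/2); spin-down is sin²(θ/2).
θ = 100°, so P = sin²(50°) ≈ 0.5868.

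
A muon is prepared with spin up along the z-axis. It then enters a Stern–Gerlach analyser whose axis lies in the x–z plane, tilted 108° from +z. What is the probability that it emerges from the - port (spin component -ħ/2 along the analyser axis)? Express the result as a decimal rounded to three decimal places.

For spin-½, the probability of finding spin-up along an axis at angle θ to the initial spin direction is cos²(θ/2); spin-down is sin²(θ/2).
θ = 108°, so P = sin²(54°) ≈ 0.655.

0.655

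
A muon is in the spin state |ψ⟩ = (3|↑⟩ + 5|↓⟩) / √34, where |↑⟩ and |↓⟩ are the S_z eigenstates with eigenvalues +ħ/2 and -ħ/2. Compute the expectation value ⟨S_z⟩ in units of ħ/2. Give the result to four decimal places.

⟨σ_z⟩ = |a|² - |b|² divided by |a|²+|b|², with a, b the |↑⟩, |↓⟩ amplitudes.
= (9 - 25)/34 = -16/34.
⟨S_z⟩ = (ħ/2)·⟨σ_z⟩.

-0.4706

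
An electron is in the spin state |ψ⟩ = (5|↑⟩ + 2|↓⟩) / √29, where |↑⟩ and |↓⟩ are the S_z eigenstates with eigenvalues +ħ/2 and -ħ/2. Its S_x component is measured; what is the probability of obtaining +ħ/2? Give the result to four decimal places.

0.8448

|+x⟩ = (|↑⟩ + |↓⟩)/√2, so ⟨+x|ψ⟩ = (7) / (√2·√29).
P = |7|² / 58 = 49/58.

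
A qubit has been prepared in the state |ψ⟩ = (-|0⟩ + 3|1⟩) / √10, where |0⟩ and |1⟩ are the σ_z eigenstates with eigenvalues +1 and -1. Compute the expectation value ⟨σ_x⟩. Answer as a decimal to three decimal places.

-0.600

⟨σ_x⟩ = 2 Re(a* b)/(|a|²+|b|²) with a = -1, b = 3.
a* b = -3, so ⟨σ_x⟩ = -6/10.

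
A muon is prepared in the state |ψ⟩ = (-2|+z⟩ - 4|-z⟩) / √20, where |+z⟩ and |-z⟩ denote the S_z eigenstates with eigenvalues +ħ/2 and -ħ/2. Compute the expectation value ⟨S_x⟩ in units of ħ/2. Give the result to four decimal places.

0.8000

⟨σ_x⟩ = 2 Re(a* b)/(|a|²+|b|²) with a = -2, b = -4.
a* b = 8, so ⟨σ_x⟩ = 16/20.
⟨S_x⟩ = (ħ/2)·⟨σ_x⟩.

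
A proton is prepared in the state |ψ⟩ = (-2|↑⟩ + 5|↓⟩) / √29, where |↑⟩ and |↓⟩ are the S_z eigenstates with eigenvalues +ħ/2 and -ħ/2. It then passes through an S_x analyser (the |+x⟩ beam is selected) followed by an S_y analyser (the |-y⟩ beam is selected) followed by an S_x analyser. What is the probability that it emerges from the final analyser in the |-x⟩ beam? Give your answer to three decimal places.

0.039

First analyser (S_x): P(|+x⟩) = |⟨+x|ψ⟩|² = 9/58.
After stage 1 the state is |+x⟩; P(|-y⟩) = |⟨-y|+x⟩|² = 1/2.
After stage 2 the state is |-y⟩; P(|-x⟩) = |⟨-x|-y⟩|² = 1/2.
Joint probability = 9/58 × 1/2 × 1/2 = 0.039.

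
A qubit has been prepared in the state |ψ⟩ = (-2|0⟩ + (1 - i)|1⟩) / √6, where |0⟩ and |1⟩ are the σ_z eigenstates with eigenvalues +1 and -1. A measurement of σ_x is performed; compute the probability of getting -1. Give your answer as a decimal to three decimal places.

|-x⟩ = (|0⟩ - |1⟩)/√2, so ⟨-x|ψ⟩ = (-3 + i) / (√2·√6).
P = |-3 + i|² / 12 = 10/12.

0.833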